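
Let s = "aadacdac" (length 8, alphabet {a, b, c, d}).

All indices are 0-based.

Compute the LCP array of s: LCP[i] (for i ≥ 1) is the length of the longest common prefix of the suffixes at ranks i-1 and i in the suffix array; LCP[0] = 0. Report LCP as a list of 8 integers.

rank→(start, suffix):
  0 → (0, 'aadacdac')
  1 → (6, 'ac')
  2 → (3, 'acdac')
  3 → (1, 'adacdac')
  4 → (7, 'c')
  5 → (4, 'cdac')
  6 → (5, 'dac')
  7 → (2, 'dacdac')

SA = [0, 6, 3, 1, 7, 4, 5, 2]
i: (SA[i-1],SA[i]) lcp shared
  1: (0,6) 1 'a'
  2: (6,3) 2 'ac'
  3: (3,1) 1 'a'
  4: (1,7) 0 ''
  5: (7,4) 1 'c'
  6: (4,5) 0 ''
  7: (5,2) 3 'dac'

[0, 1, 2, 1, 0, 1, 0, 3]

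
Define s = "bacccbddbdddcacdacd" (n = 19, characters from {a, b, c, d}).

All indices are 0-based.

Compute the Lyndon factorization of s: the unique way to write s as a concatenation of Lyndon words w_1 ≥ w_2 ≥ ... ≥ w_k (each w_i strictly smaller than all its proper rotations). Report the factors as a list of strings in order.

["b", "acccbddbdddcacdacd"]

emit factor 1: 'b' (i=0, period=1)
emit factor 2: 'acccbddbdddcacdacd' (i=1, period=18)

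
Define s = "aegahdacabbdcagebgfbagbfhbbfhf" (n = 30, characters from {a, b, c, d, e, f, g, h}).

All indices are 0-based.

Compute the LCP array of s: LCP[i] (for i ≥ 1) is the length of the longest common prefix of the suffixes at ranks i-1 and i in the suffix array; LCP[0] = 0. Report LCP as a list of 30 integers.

rank→(start, suffix):
  0 → (8, 'abbdcagebgfbagbfhbbfhf')
  1 → (6, 'acabbdcagebgfbagbfhbbfhf')
  2 → (0, 'aegahdacabbdcagebgfbagbfhbbfhf')
  3 → (20, 'agbfhbbfhf')
  4 → (13, 'agebgfbagbfhbbfhf')
  5 → (3, 'ahdacabbdcagebgfbagbfhbbfhf')
  6 → (19, 'bagbfhbbfhf')
  7 → (9, 'bbdcagebgfbagbfhbbfhf')
  8 → (25, 'bbfhf')
  9 → (10, 'bdcagebgfbagbfhbbfhf')
  10 → (22, 'bfhbbfhf')
  11 → (26, 'bfhf')
  12 → (16, 'bgfbagbfhbbfhf')
  13 → (7, 'cabbdcagebgfbagbfhbbfhf')
  14 → (12, 'cagebgfbagbfhbbfhf')
  15 → (5, 'dacabbdcagebgfbagbfhbbfhf')
  16 → (11, 'dcagebgfbagbfhbbfhf')
  17 → (15, 'ebgfbagbfhbbfhf')
  18 → (1, 'egahdacabbdcagebgfbagbfhbbfhf')
  19 → (29, 'f')
  20 → (18, 'fbagbfhbbfhf')
  21 → (23, 'fhbbfhf')
  22 → (27, 'fhf')
  23 → (2, 'gahdacabbdcagebgfbagbfhbbfhf')
  24 → (21, 'gbfhbbfhf')
  25 → (14, 'gebgfbagbfhbbfhf')
  26 → (17, 'gfbagbfhbbfhf')
  27 → (24, 'hbbfhf')
  28 → (4, 'hdacabbdcagebgfbagbfhbbfhf')
  29 → (28, 'hf')

SA = [8, 6, 0, 20, 13, 3, 19, 9, 25, 10, 22, 26, 16, 7, 12, 5, 11, 15, 1, 29, 18, 23, 27, 2, 21, 14, 17, 24, 4, 28]
i: (SA[i-1],SA[i]) lcp shared
  1: (8,6) 1 'a'
  2: (6,0) 1 'a'
  3: (0,20) 1 'a'
  4: (20,13) 2 'ag'
  5: (13,3) 1 'a'
  6: (3,19) 0 ''
  7: (19,9) 1 'b'
  8: (9,25) 2 'bb'
  9: (25,10) 1 'b'
  10: (10,22) 1 'b'
  11: (22,26) 3 'bfh'
  12: (26,16) 1 'b'
  13: (16,7) 0 ''
  14: (7,12) 2 'ca'
  15: (12,5) 0 ''
  16: (5,11) 1 'd'
  17: (11,15) 0 ''
  18: (15,1) 1 'e'
  19: (1,29) 0 ''
  20: (29,18) 1 'f'
  21: (18,23) 1 'f'
  22: (23,27) 2 'fh'
  23: (27,2) 0 ''
  24: (2,21) 1 'g'
  25: (21,14) 1 'g'
  26: (14,17) 1 'g'
  27: (17,24) 0 ''
  28: (24,4) 1 'h'
  29: (4,28) 1 'h'

[0, 1, 1, 1, 2, 1, 0, 1, 2, 1, 1, 3, 1, 0, 2, 0, 1, 0, 1, 0, 1, 1, 2, 0, 1, 1, 1, 0, 1, 1]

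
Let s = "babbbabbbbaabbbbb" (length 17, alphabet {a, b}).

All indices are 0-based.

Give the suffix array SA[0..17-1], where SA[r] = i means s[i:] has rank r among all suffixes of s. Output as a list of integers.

[10, 1, 5, 11, 16, 9, 0, 4, 15, 8, 3, 14, 7, 2, 13, 6, 12]

rank→(start, suffix):
  0 → (10, 'aabbbbb')
  1 → (1, 'abbbabbbbaabbbbb')
  2 → (5, 'abbbbaabbbbb')
  3 → (11, 'abbbbb')
  4 → (16, 'b')
  5 → (9, 'baabbbbb')
  6 → (0, 'babbbabbbbaabbbbb')
  7 → (4, 'babbbbaabbbbb')
  8 → (15, 'bb')
  9 → (8, 'bbaabbbbb')
  10 → (3, 'bbabbbbaabbbbb')
  11 → (14, 'bbb')
  12 → (7, 'bbbaabbbbb')
  13 → (2, 'bbbabbbbaabbbbb')
  14 → (13, 'bbbb')
  15 → (6, 'bbbbaabbbbb')
  16 → (12, 'bbbbb')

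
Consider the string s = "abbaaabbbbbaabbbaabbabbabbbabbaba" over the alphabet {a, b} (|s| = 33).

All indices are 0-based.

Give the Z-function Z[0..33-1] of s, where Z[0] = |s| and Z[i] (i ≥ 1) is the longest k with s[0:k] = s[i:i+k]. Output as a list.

Z[0]=33
i=1: i≥r, start 0; Z[1]=0
i=2: i≥r, start 0; Z[2]=0
i=3: i≥r, start 0; Z[3]=1 scan→box=[3,4)
i=4: i≥r, start 0; Z[4]=1 scan→box=[4,5)
i=5: i≥r, start 0; Z[5]=3 scan→box=[5,8)
i=6: min(r-i=2, Z[1]=0)=0; Z[6]=0
i=7: min(r-i=1, Z[2]=0)=0; Z[7]=0
i=8: i≥r, start 0; Z[8]=0
i=9: i≥r, start 0; Z[9]=0
i=10: i≥r, start 0; Z[10]=0
i=11: i≥r, start 0; Z[11]=1 scan→box=[11,12)
i=12: i≥r, start 0; Z[12]=3 scan→box=[12,15)
i=13: min(r-i=2, Z[1]=0)=0; Z[13]=0
i=14: min(r-i=1, Z[2]=0)=0; Z[14]=0
i=15: i≥r, start 0; Z[15]=0
i=16: i≥r, start 0; Z[16]=1 scan→box=[16,17)
i=17: i≥r, start 0; Z[17]=4 scan→box=[17,21)
i=18: min(r-i=3, Z[1]=0)=0; Z[18]=0
i=19: min(r-i=2, Z[2]=0)=0; Z[19]=0
i=20: min(r-i=1, Z[3]=1)=1; Z[20]=4 scan→box=[20,24)
i=21: min(r-i=3, Z[1]=0)=0; Z[21]=0
i=22: min(r-i=2, Z[2]=0)=0; Z[22]=0
i=23: min(r-i=1, Z[3]=1)=1; Z[23]=3 scan→box=[23,26)
i=24: min(r-i=2, Z[1]=0)=0; Z[24]=0
i=25: min(r-i=1, Z[2]=0)=0; Z[25]=0
i=26: i≥r, start 0; Z[26]=0
i=27: i≥r, start 0; Z[27]=4 scan→box=[27,31)
i=28: min(r-i=3, Z[1]=0)=0; Z[28]=0
i=29: min(r-i=2, Z[2]=0)=0; Z[29]=0
i=30: min(r-i=1, Z[3]=1)=1; Z[30]=2 scan→box=[30,32)
i=31: min(r-i=1, Z[1]=0)=0; Z[31]=0
i=32: i≥r, start 0; Z[32]=1 scan→box=[32,33)

[33, 0, 0, 1, 1, 3, 0, 0, 0, 0, 0, 1, 3, 0, 0, 0, 1, 4, 0, 0, 4, 0, 0, 3, 0, 0, 0, 4, 0, 0, 2, 0, 1]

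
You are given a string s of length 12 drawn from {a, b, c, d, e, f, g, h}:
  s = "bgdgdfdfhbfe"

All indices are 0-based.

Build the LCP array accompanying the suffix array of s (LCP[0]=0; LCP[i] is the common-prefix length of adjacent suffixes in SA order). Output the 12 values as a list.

rank | idx | suffix
   0 |   9 | bfe
   1 |   0 | bgdgdfdfhbfe
   2 |   4 | dfdfhbfe
   3 |   6 | dfhbfe
   4 |   2 | dgdfdfhbfe
   5 |  11 | e
   6 |   5 | fdfhbfe
   7 |  10 | fe
   8 |   7 | fhbfe
   9 |   3 | gdfdfhbfe
  10 |   1 | gdgdfdfhbfe
  11 |   8 | hbfe

SA = [9, 0, 4, 6, 2, 11, 5, 10, 7, 3, 1, 8]
rank  pair      lcp
   1  s[9:],s[0:]  1  'b'
   2  s[0:],s[4:]  0  ''
   3  s[4:],s[6:]  2  'df'
   4  s[6:],s[2:]  1  'd'
   5  s[2:],s[11:]  0  ''
   6  s[11:],s[5:]  0  ''
   7  s[5:],s[10:]  1  'f'
   8  s[10:],s[7:]  1  'f'
   9  s[7:],s[3:]  0  ''
  10  s[3:],s[1:]  2  'gd'
  11  s[1:],s[8:]  0  ''

[0, 1, 0, 2, 1, 0, 0, 1, 1, 0, 2, 0]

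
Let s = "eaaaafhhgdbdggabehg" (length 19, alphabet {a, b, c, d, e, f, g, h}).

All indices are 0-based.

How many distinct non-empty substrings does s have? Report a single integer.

174

sorted suffixes:
  #0 SA[0]=1  'aaaafhhgdbdggabehg'
  #1 SA[1]=2  'aaafhhgdbdggabehg'
  #2 SA[2]=3  'aafhhgdbdggabehg'
  #3 SA[3]=14  'abehg'
  #4 SA[4]=4  'afhhgdbdggabehg'
  #5 SA[5]=10  'bdggabehg'
  #6 SA[6]=15  'behg'
  #7 SA[7]=9  'dbdggabehg'
  #8 SA[8]=11  'dggabehg'
  #9 SA[9]=0  'eaaaafhhgdbdggabehg'
  #10 SA[10]=16  'ehg'
  #11 SA[11]=5  'fhhgdbdggabehg'
  #12 SA[12]=18  'g'
  #13 SA[13]=13  'gabehg'
  #14 SA[14]=8  'gdbdggabehg'
  #15 SA[15]=12  'ggabehg'
  #16 SA[16]=17  'hg'
  #17 SA[17]=7  'hgdbdggabehg'
  #18 SA[18]=6  'hhgdbdggabehg'

SA = [1, 2, 3, 14, 4, 10, 15, 9, 11, 0, 16, 5, 18, 13, 8, 12, 17, 7, 6]
[i] adj suffixes → lcp
  [1] 1/2 → 3 ('aaa')
  [2] 2/3 → 2 ('aa')
  [3] 3/14 → 1 ('a')
  [4] 14/4 → 1 ('a')
  [5] 4/10 → 0 ('')
  [6] 10/15 → 1 ('b')
  [7] 15/9 → 0 ('')
  [8] 9/11 → 1 ('d')
  [9] 11/0 → 0 ('')
  [10] 0/16 → 1 ('e')
  [11] 16/5 → 0 ('')
  [12] 5/18 → 0 ('')
  [13] 18/13 → 1 ('g')
  [14] 13/8 → 1 ('g')
  [15] 8/12 → 1 ('g')
  [16] 12/17 → 0 ('')
  [17] 17/7 → 2 ('hg')
  [18] 7/6 → 1 ('h')

n(n+1)/2 = 19·20/2 = 190
Σ LCP = 0 + 3 + 2 + 1 + 1 + 0 + 1 + 0 + 1 + 0 + 1 + 0 + 0 + 1 + 1 + 1 + 0 + 2 + 1 = 16
distinct = 190 − 16 = 174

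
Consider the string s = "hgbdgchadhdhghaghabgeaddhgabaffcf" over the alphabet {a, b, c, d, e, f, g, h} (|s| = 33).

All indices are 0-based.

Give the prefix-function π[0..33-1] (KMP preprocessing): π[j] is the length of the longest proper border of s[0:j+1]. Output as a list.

[0, 0, 0, 0, 0, 0, 1, 0, 0, 1, 0, 1, 2, 1, 0, 0, 1, 0, 0, 0, 0, 0, 0, 0, 1, 2, 0, 0, 0, 0, 0, 0, 0]

π[0] = 0
j=1 s[j]='g': π[1]=0 (border '')
j=2 s[j]='b': π[2]=0 (border '')
j=3 s[j]='d': π[3]=0 (border '')
j=4 s[j]='g': π[4]=0 (border '')
j=5 s[j]='c': π[5]=0 (border '')
j=6 s[j]='h': π[6]=1 (border 'h')
j=7 s[j]='a': k: 1→0; π[7]=0 (border '')
j=8 s[j]='d': π[8]=0 (border '')
j=9 s[j]='h': π[9]=1 (border 'h')
j=10 s[j]='d': k: 1→0; π[10]=0 (border '')
j=11 s[j]='h': π[11]=1 (border 'h')
j=12 s[j]='g': π[12]=2 (border 'hg')
j=13 s[j]='h': k: 2→0; π[13]=1 (border 'h')
j=14 s[j]='a': k: 1→0; π[14]=0 (border '')
j=15 s[j]='g': π[15]=0 (border '')
j=16 s[j]='h': π[16]=1 (border 'h')
j=17 s[j]='a': k: 1→0; π[17]=0 (border '')
j=18 s[j]='b': π[18]=0 (border '')
j=19 s[j]='g': π[19]=0 (border '')
j=20 s[j]='e': π[20]=0 (border '')
j=21 s[j]='a': π[21]=0 (border '')
j=22 s[j]='d': π[22]=0 (border '')
j=23 s[j]='d': π[23]=0 (border '')
j=24 s[j]='h': π[24]=1 (border 'h')
j=25 s[j]='g': π[25]=2 (border 'hg')
j=26 s[j]='a': k: 2→0; π[26]=0 (border '')
j=27 s[j]='b': π[27]=0 (border '')
j=28 s[j]='a': π[28]=0 (border '')
j=29 s[j]='f': π[29]=0 (border '')
j=30 s[j]='f': π[30]=0 (border '')
j=31 s[j]='c': π[31]=0 (border '')
j=32 s[j]='f': π[32]=0 (border '')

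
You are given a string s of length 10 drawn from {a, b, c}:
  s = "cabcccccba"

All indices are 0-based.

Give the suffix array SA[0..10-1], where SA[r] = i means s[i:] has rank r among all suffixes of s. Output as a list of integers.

sorted suffixes:
  #0 SA[0]=9  'a'
  #1 SA[1]=1  'abcccccba'
  #2 SA[2]=8  'ba'
  #3 SA[3]=2  'bcccccba'
  #4 SA[4]=0  'cabcccccba'
  #5 SA[5]=7  'cba'
  #6 SA[6]=6  'ccba'
  #7 SA[7]=5  'cccba'
  #8 SA[8]=4  'ccccba'
  #9 SA[9]=3  'cccccba'

[9, 1, 8, 2, 0, 7, 6, 5, 4, 3]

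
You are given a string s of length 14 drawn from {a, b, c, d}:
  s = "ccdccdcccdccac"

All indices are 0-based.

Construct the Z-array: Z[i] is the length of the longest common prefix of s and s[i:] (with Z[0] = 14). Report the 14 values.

Z[0]=14
i=1: fresh scan; Z[1]=1 scan→box=[1,2)
i=2: fresh scan; Z[2]=0
i=3: fresh scan; Z[3]=5 scan→box=[3,8)
i=4: min(r-i=4, Z[1]=1)=1; Z[4]=1
i=5: min(r-i=3, Z[2]=0)=0; Z[5]=0
i=6: min(r-i=2, Z[3]=5)=2; Z[6]=2
i=7: min(r-i=1, Z[4]=1)=1; Z[7]=5 scan→box=[7,12)
i=8: min(r-i=4, Z[1]=1)=1; Z[8]=1
i=9: min(r-i=3, Z[2]=0)=0; Z[9]=0
i=10: min(r-i=2, Z[3]=5)=2; Z[10]=2
i=11: min(r-i=1, Z[4]=1)=1; Z[11]=1
i=12: fresh scan; Z[12]=0
i=13: fresh scan; Z[13]=1 scan→box=[13,14)

[14, 1, 0, 5, 1, 0, 2, 5, 1, 0, 2, 1, 0, 1]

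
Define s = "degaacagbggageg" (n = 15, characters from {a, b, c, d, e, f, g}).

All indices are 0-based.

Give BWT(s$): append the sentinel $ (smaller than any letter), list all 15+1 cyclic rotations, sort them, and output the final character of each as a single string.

rank  rotation          last
    0  $degaacagbggageg  g
    1  aacagbggageg$deg  g
    2  acagbggageg$dega  a
    3  agbggageg$degaac  c
    4  ageg$degaacagbgg  g
    5  bggageg$degaacag  g
    6  cagbggageg$degaa  a
    7  degaacagbggageg$  $
    8  eg$degaacagbggag  g
    9  egaacagbggageg$d  d
   10  g$degaacagbggage  e
   11  gaacagbggageg$de  e
   12  gageg$degaacagbg  g
   13  gbggageg$degaaca  a
   14  geg$degaacagbgga  a
   15  ggageg$degaacagb  b

ggacgga$gdeegaab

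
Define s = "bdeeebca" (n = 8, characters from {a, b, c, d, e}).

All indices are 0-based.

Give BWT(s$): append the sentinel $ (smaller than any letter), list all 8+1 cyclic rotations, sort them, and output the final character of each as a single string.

ace$bbeed

rank  rotation   last
    0  $bdeeebca  a
    1  a$bdeeebc  c
    2  bca$bdeee  e
    3  bdeeebca$  $
    4  ca$bdeeeb  b
    5  deeebca$b  b
    6  ebca$bdee  e
    7  eebca$bde  e
    8  eeebca$bd  d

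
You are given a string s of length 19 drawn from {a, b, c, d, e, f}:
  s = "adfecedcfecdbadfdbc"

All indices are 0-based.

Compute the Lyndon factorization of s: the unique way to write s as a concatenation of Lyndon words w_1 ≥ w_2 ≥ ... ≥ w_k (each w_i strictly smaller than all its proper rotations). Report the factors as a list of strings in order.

emit factor 1: 'adfecedcfecdb' (i=0, period=13)
emit factor 2: 'adfdbc' (i=13, period=6)

["adfecedcfecdb", "adfdbc"]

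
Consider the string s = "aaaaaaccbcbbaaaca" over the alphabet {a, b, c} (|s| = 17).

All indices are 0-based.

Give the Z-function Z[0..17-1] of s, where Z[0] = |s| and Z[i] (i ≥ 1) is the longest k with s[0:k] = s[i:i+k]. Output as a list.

[17, 5, 4, 3, 2, 1, 0, 0, 0, 0, 0, 0, 3, 2, 1, 0, 1]

Z[0]=17
i=1: i≥r, start 0; Z[1]=5 scan→box=[1,6)
i=2: min(r-i=4, Z[1]=5)=4; Z[2]=4
i=3: min(r-i=3, Z[2]=4)=3; Z[3]=3
i=4: min(r-i=2, Z[3]=3)=2; Z[4]=2
i=5: min(r-i=1, Z[4]=2)=1; Z[5]=1
i=6: i≥r, start 0; Z[6]=0
i=7: i≥r, start 0; Z[7]=0
i=8: i≥r, start 0; Z[8]=0
i=9: i≥r, start 0; Z[9]=0
i=10: i≥r, start 0; Z[10]=0
i=11: i≥r, start 0; Z[11]=0
i=12: i≥r, start 0; Z[12]=3 scan→box=[12,15)
i=13: min(r-i=2, Z[1]=5)=2; Z[13]=2
i=14: min(r-i=1, Z[2]=4)=1; Z[14]=1
i=15: i≥r, start 0; Z[15]=0
i=16: i≥r, start 0; Z[16]=1 scan→box=[16,17)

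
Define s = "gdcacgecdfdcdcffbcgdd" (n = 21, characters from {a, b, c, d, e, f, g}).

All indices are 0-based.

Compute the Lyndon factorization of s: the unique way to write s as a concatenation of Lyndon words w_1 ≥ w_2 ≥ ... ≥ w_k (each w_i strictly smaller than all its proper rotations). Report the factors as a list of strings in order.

emit factor 1: 'g' (i=0, period=1)
emit factor 2: 'd' (i=1, period=1)
emit factor 3: 'c' (i=2, period=1)
emit factor 4: 'acgecdfdcdcffbcgdd' (i=3, period=18)

["g", "d", "c", "acgecdfdcdcffbcgdd"]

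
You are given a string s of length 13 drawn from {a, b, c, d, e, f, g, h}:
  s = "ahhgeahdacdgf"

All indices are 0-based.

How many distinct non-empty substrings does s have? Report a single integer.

84

sorted suffixes:
  #0 SA[0]=8  'acdgf'
  #1 SA[1]=5  'ahdacdgf'
  #2 SA[2]=0  'ahhgeahdacdgf'
  #3 SA[3]=9  'cdgf'
  #4 SA[4]=7  'dacdgf'
  #5 SA[5]=10  'dgf'
  #6 SA[6]=4  'eahdacdgf'
  #7 SA[7]=12  'f'
  #8 SA[8]=3  'geahdacdgf'
  #9 SA[9]=11  'gf'
  #10 SA[10]=6  'hdacdgf'
  #11 SA[11]=2  'hgeahdacdgf'
  #12 SA[12]=1  'hhgeahdacdgf'

SA = [8, 5, 0, 9, 7, 10, 4, 12, 3, 11, 6, 2, 1]
rank  pair      lcp
   1  s[8:],s[5:]  1  'a'
   2  s[5:],s[0:]  2  'ah'
   3  s[0:],s[9:]  0  ''
   4  s[9:],s[7:]  0  ''
   5  s[7:],s[10:]  1  'd'
   6  s[10:],s[4:]  0  ''
   7  s[4:],s[12:]  0  ''
   8  s[12:],s[3:]  0  ''
   9  s[3:],s[11:]  1  'g'
  10  s[11:],s[6:]  0  ''
  11  s[6:],s[2:]  1  'h'
  12  s[2:],s[1:]  1  'h'

n(n+1)/2 = 13·14/2 = 91
Σ LCP = 0 + 1 + 2 + 0 + 0 + 1 + 0 + 0 + 0 + 1 + 0 + 1 + 1 = 7
distinct = 91 − 7 = 84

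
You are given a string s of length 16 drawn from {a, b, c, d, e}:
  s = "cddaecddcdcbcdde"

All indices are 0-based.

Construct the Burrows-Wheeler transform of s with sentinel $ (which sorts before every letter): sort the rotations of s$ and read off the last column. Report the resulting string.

rank  rotation           last
    0  $cddaecddcdcbcdde  e
    1  aecddcdcbcdde$cdd  d
    2  bcdde$cddaecddcdc  c
    3  cbcdde$cddaecddcd  d
    4  cdcbcdde$cddaecdd  d
    5  cddaecddcdcbcdde$  $
    6  cddcdcbcdde$cddae  e
    7  cdde$cddaecddcdcb  b
    8  daecddcdcbcdde$cd  d
    9  dcbcdde$cddaecddc  c
   10  dcdcbcdde$cddaecd  d
   11  ddaecddcdcbcdde$c  c
   12  ddcdcbcdde$cddaec  c
   13  dde$cddaecddcdcbc  c
   14  de$cddaecddcdcbcd  d
   15  e$cddaecddcdcbcdd  d
   16  ecddcdcbcdde$cdda  a

edcdd$ebdcdcccdda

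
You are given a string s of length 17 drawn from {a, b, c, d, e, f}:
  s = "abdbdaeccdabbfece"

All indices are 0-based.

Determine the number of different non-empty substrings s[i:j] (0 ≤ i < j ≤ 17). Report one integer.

sorted suffixes:
  #0 SA[0]=10  'abbfece'
  #1 SA[1]=0  'abdbdaeccdabbfece'
  #2 SA[2]=5  'aeccdabbfece'
  #3 SA[3]=11  'bbfece'
  #4 SA[4]=3  'bdaeccdabbfece'
  #5 SA[5]=1  'bdbdaeccdabbfece'
  #6 SA[6]=12  'bfece'
  #7 SA[7]=7  'ccdabbfece'
  #8 SA[8]=8  'cdabbfece'
  #9 SA[9]=15  'ce'
  #10 SA[10]=9  'dabbfece'
  #11 SA[11]=4  'daeccdabbfece'
  #12 SA[12]=2  'dbdaeccdabbfece'
  #13 SA[13]=16  'e'
  #14 SA[14]=6  'eccdabbfece'
  #15 SA[15]=14  'ece'
  #16 SA[16]=13  'fece'

SA = [10, 0, 5, 11, 3, 1, 12, 7, 8, 15, 9, 4, 2, 16, 6, 14, 13]
i: (SA[i-1],SA[i]) lcp shared
  1: (10,0) 2 'ab'
  2: (0,5) 1 'a'
  3: (5,11) 0 ''
  4: (11,3) 1 'b'
  5: (3,1) 2 'bd'
  6: (1,12) 1 'b'
  7: (12,7) 0 ''
  8: (7,8) 1 'c'
  9: (8,15) 1 'c'
  10: (15,9) 0 ''
  11: (9,4) 2 'da'
  12: (4,2) 1 'd'
  13: (2,16) 0 ''
  14: (16,6) 1 'e'
  15: (6,14) 2 'ec'
  16: (14,13) 0 ''

n(n+1)/2 = 17·18/2 = 153
Σ LCP = 0 + 2 + 1 + 0 + 1 + 2 + 1 + 0 + 1 + 1 + 0 + 2 + 1 + 0 + 1 + 2 + 0 = 15
distinct = 153 − 15 = 138

138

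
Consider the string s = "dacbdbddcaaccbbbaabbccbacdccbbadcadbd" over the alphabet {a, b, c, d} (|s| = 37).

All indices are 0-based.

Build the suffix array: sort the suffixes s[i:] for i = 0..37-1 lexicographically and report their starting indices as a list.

[16, 9, 17, 1, 10, 23, 33, 30, 15, 22, 29, 14, 28, 13, 18, 19, 35, 3, 5, 8, 32, 21, 27, 12, 2, 20, 26, 11, 24, 36, 0, 34, 4, 7, 31, 25, 6]

rank | idx | suffix
   0 |  16 | aabbccbacdccbbadcadbd
   1 |   9 | aaccbbbaabbccbacdccbbadcadbd
   2 |  17 | abbccbacdccbbadcadbd
   3 |   1 | acbdbddcaaccbbbaabbccbacdccbbadcadbd
   4 |  10 | accbbbaabbccbacdccbbadcadbd
   5 |  23 | acdccbbadcadbd
   6 |  33 | adbd
   7 |  30 | adcadbd
   8 |  15 | baabbccbacdccbbadcadbd
   9 |  22 | bacdccbbadcadbd
  10 |  29 | badcadbd
  11 |  14 | bbaabbccbacdccbbadcadbd
  12 |  28 | bbadcadbd
  13 |  13 | bbbaabbccbacdccbbadcadbd
  14 |  18 | bbccbacdccbbadcadbd
  15 |  19 | bccbacdccbbadcadbd
  16 |  35 | bd
  17 |   3 | bdbddcaaccbbbaabbccbacdccbbadcadbd
  18 |   5 | bddcaaccbbbaabbccbacdccbbadcadbd
  19 |   8 | caaccbbbaabbccbacdccbbadcadbd
  20 |  32 | cadbd
  21 |  21 | cbacdccbbadcadbd
  22 |  27 | cbbadcadbd
  23 |  12 | cbbbaabbccbacdccbbadcadbd
  24 |   2 | cbdbddcaaccbbbaabbccbacdccbbadcadbd
  25 |  20 | ccbacdccbbadcadbd
  26 |  26 | ccbbadcadbd
  27 |  11 | ccbbbaabbccbacdccbbadcadbd
  28 |  24 | cdccbbadcadbd
  29 |  36 | d
  30 |   0 | dacbdbddcaaccbbbaabbccbacdccbbadcadbd
  31 |  34 | dbd
  32 |   4 | dbddcaaccbbbaabbccbacdccbbadcadbd
  33 |   7 | dcaaccbbbaabbccbacdccbbadcadbd
  34 |  31 | dcadbd
  35 |  25 | dccbbadcadbd
  36 |   6 | ddcaaccbbbaabbccbacdccbbadcadbd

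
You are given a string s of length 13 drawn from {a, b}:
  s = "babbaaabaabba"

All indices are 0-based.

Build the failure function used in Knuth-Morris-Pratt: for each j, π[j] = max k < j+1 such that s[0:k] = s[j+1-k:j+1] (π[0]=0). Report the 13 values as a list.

π[0] = 0
j=1 s[j]='a': π[1]=0 (border '')
j=2 s[j]='b': π[2]=1 (border 'b')
j=3 s[j]='b': k: 1→0; π[3]=1 (border 'b')
j=4 s[j]='a': π[4]=2 (border 'ba')
j=5 s[j]='a': k: 2→0; π[5]=0 (border '')
j=6 s[j]='a': π[6]=0 (border '')
j=7 s[j]='b': π[7]=1 (border 'b')
j=8 s[j]='a': π[8]=2 (border 'ba')
j=9 s[j]='a': k: 2→0; π[9]=0 (border '')
j=10 s[j]='b': π[10]=1 (border 'b')
j=11 s[j]='b': k: 1→0; π[11]=1 (border 'b')
j=12 s[j]='a': π[12]=2 (border 'ba')

[0, 0, 1, 1, 2, 0, 0, 1, 2, 0, 1, 1, 2]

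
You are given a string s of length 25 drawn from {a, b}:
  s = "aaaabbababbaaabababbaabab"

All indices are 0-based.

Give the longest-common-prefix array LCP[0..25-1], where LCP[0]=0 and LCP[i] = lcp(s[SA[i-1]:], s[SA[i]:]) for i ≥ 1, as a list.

rank→(start, suffix):
  0 → (0, 'aaaabbababbaaabababbaabab')
  1 → (11, 'aaabababbaabab')
  2 → (1, 'aaabbababbaaabababbaabab')
  3 → (20, 'aabab')
  4 → (12, 'aabababbaabab')
  5 → (2, 'aabbababbaaabababbaabab')
  6 → (23, 'ab')
  7 → (21, 'abab')
  8 → (13, 'abababbaabab')
  9 → (6, 'ababbaaabababbaabab')
  10 → (15, 'ababbaabab')
  11 → (8, 'abbaaabababbaabab')
  12 → (17, 'abbaabab')
  13 → (3, 'abbababbaaabababbaabab')
  14 → (24, 'b')
  15 → (10, 'baaabababbaabab')
  16 → (19, 'baabab')
  17 → (22, 'bab')
  18 → (5, 'bababbaaabababbaabab')
  19 → (14, 'bababbaabab')
  20 → (7, 'babbaaabababbaabab')
  21 → (16, 'babbaabab')
  22 → (9, 'bbaaabababbaabab')
  23 → (18, 'bbaabab')
  24 → (4, 'bbababbaaabababbaabab')

SA = [0, 11, 1, 20, 12, 2, 23, 21, 13, 6, 15, 8, 17, 3, 24, 10, 19, 22, 5, 14, 7, 16, 9, 18, 4]
[i] adj suffixes → lcp
  [1] 0/11 → 3 ('aaa')
  [2] 11/1 → 4 ('aaab')
  [3] 1/20 → 2 ('aa')
  [4] 20/12 → 5 ('aabab')
  [5] 12/2 → 3 ('aab')
  [6] 2/23 → 1 ('a')
  [7] 23/21 → 2 ('ab')
  [8] 21/13 → 4 ('abab')
  [9] 13/6 → 4 ('abab')
  [10] 6/15 → 7 ('ababbaa')
  [11] 15/8 → 2 ('ab')
  [12] 8/17 → 5 ('abbaa')
  [13] 17/3 → 4 ('abba')
  [14] 3/24 → 0 ('')
  [15] 24/10 → 1 ('b')
  [16] 10/19 → 3 ('baa')
  [17] 19/22 → 2 ('ba')
  [18] 22/5 → 3 ('bab')
  [19] 5/14 → 8 ('bababbaa')
  [20] 14/7 → 3 ('bab')
  [21] 7/16 → 6 ('babbaa')
  [22] 16/9 → 1 ('b')
  [23] 9/18 → 4 ('bbaa')
  [24] 18/4 → 3 ('bba')

[0, 3, 4, 2, 5, 3, 1, 2, 4, 4, 7, 2, 5, 4, 0, 1, 3, 2, 3, 8, 3, 6, 1, 4, 3]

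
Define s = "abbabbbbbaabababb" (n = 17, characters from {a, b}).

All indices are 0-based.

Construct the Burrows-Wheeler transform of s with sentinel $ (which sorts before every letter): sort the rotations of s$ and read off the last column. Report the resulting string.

bbabb$bbbaabababba

rank  rotation            last
    0  $abbabbbbbaabababb  b
    1  aabababb$abbabbbbb  b
    2  abababb$abbabbbbba  a
    3  ababb$abbabbbbbaab  b
    4  abb$abbabbbbbaabab  b
    5  abbabbbbbaabababb$  $
    6  abbbbbaabababb$abb  b
    7  b$abbabbbbbaababab  b
    8  baabababb$abbabbbb  b
    9  bababb$abbabbbbbaa  a
   10  babb$abbabbbbbaaba  a
   11  babbbbbaabababb$ab  b
   12  bb$abbabbbbbaababa  a
   13  bbaabababb$abbabbb  b
   14  bbabbbbbaabababb$a  a
   15  bbbaabababb$abbabb  b
   16  bbbbaabababb$abbab  b
   17  bbbbbaabababb$abba  a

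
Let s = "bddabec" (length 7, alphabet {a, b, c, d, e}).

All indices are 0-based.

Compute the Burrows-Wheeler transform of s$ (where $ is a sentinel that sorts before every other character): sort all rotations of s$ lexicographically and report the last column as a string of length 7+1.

rank  rotation  last
    0  $bddabec  c
    1  abec$bdd  d
    2  bddabec$  $
    3  bec$bdda  a
    4  c$bddabe  e
    5  dabec$bd  d
    6  ddabec$b  b
    7  ec$bddab  b

cd$aedbb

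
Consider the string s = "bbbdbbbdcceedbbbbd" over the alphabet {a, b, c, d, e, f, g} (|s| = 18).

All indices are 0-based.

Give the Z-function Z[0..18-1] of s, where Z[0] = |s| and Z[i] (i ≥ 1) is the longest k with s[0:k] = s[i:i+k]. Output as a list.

[18, 2, 1, 0, 4, 2, 1, 0, 0, 0, 0, 0, 0, 3, 4, 2, 1, 0]

Z[0]=18
i=1: outside box; Z[1]=2 extend→box=[1,3)
i=2: min(r-i=1, Z[1]=2)=1; Z[2]=1
i=3: outside box; Z[3]=0
i=4: outside box; Z[4]=4 extend→box=[4,8)
i=5: min(r-i=3, Z[1]=2)=2; Z[5]=2
i=6: min(r-i=2, Z[2]=1)=1; Z[6]=1
i=7: min(r-i=1, Z[3]=0)=0; Z[7]=0
i=8: outside box; Z[8]=0
i=9: outside box; Z[9]=0
i=10: outside box; Z[10]=0
i=11: outside box; Z[11]=0
i=12: outside box; Z[12]=0
i=13: outside box; Z[13]=3 extend→box=[13,16)
i=14: min(r-i=2, Z[1]=2)=2; Z[14]=4 extend→box=[14,18)
i=15: min(r-i=3, Z[1]=2)=2; Z[15]=2
i=16: min(r-i=2, Z[2]=1)=1; Z[16]=1
i=17: min(r-i=1, Z[3]=0)=0; Z[17]=0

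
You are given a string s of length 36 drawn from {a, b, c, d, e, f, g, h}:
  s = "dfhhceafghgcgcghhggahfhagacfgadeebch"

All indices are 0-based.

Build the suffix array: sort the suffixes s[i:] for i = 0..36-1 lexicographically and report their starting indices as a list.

[25, 29, 6, 23, 19, 33, 4, 26, 11, 13, 34, 30, 0, 5, 32, 31, 27, 7, 21, 1, 24, 28, 18, 10, 12, 17, 8, 14, 35, 22, 3, 20, 9, 16, 2, 15]

sorted suffixes:
  #0 SA[0]=25  'acfgadeebch'
  #1 SA[1]=29  'adeebch'
  #2 SA[2]=6  'afghgcgcghhggahfhagacfgadeebch'
  #3 SA[3]=23  'agacfgadeebch'
  #4 SA[4]=19  'ahfhagacfgadeebch'
  #5 SA[5]=33  'bch'
  #6 SA[6]=4  'ceafghgcgcghhggahfhagacfgadeebch'
  #7 SA[7]=26  'cfgadeebch'
  #8 SA[8]=11  'cgcghhggahfhagacfgadeebch'
  #9 SA[9]=13  'cghhggahfhagacfgadeebch'
  #10 SA[10]=34  'ch'
  #11 SA[11]=30  'deebch'
  #12 SA[12]=0  'dfhhceafghgcgcghhggahfhagacfgadeebch'
  #13 SA[13]=5  'eafghgcgcghhggahfhagacfgadeebch'
  #14 SA[14]=32  'ebch'
  #15 SA[15]=31  'eebch'
  #16 SA[16]=27  'fgadeebch'
  #17 SA[17]=7  'fghgcgcghhggahfhagacfgadeebch'
  #18 SA[18]=21  'fhagacfgadeebch'
  #19 SA[19]=1  'fhhceafghgcgcghhggahfhagacfgadeebch'
  #20 SA[20]=24  'gacfgadeebch'
  #21 SA[21]=28  'gadeebch'
  #22 SA[22]=18  'gahfhagacfgadeebch'
  #23 SA[23]=10  'gcgcghhggahfhagacfgadeebch'
  #24 SA[24]=12  'gcghhggahfhagacfgadeebch'
  #25 SA[25]=17  'ggahfhagacfgadeebch'
  #26 SA[26]=8  'ghgcgcghhggahfhagacfgadeebch'
  #27 SA[27]=14  'ghhggahfhagacfgadeebch'
  #28 SA[28]=35  'h'
  #29 SA[29]=22  'hagacfgadeebch'
  #30 SA[30]=3  'hceafghgcgcghhggahfhagacfgadeebch'
  #31 SA[31]=20  'hfhagacfgadeebch'
  #32 SA[32]=9  'hgcgcghhggahfhagacfgadeebch'
  #33 SA[33]=16  'hggahfhagacfgadeebch'
  #34 SA[34]=2  'hhceafghgcgcghhggahfhagacfgadeebch'
  #35 SA[35]=15  'hhggahfhagacfgadeebch'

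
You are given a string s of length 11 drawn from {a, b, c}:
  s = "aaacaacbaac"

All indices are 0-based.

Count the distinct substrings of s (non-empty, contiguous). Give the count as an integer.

51

sorted suffixes:
  #0 SA[0]=0  'aaacaacbaac'
  #1 SA[1]=8  'aac'
  #2 SA[2]=1  'aacaacbaac'
  #3 SA[3]=4  'aacbaac'
  #4 SA[4]=9  'ac'
  #5 SA[5]=2  'acaacbaac'
  #6 SA[6]=5  'acbaac'
  #7 SA[7]=7  'baac'
  #8 SA[8]=10  'c'
  #9 SA[9]=3  'caacbaac'
  #10 SA[10]=6  'cbaac'

SA = [0, 8, 1, 4, 9, 2, 5, 7, 10, 3, 6]
rank  pair      lcp
   1  s[0:],s[8:]  2  'aa'
   2  s[8:],s[1:]  3  'aac'
   3  s[1:],s[4:]  3  'aac'
   4  s[4:],s[9:]  1  'a'
   5  s[9:],s[2:]  2  'ac'
   6  s[2:],s[5:]  2  'ac'
   7  s[5:],s[7:]  0  ''
   8  s[7:],s[10:]  0  ''
   9  s[10:],s[3:]  1  'c'
  10  s[3:],s[6:]  1  'c'

n(n+1)/2 = 11·12/2 = 66
Σ LCP = 0 + 2 + 3 + 3 + 1 + 2 + 2 + 0 + 0 + 1 + 1 = 15
distinct = 66 − 15 = 51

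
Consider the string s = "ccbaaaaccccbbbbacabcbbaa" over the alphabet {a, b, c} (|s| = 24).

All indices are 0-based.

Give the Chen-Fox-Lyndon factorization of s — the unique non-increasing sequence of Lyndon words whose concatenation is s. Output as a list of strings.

["c", "c", "b", "aaaaccccbbbbacabcbb", "a", "a"]

emit factor 1: 'c' (i=0, period=1)
emit factor 2: 'c' (i=1, period=1)
emit factor 3: 'b' (i=2, period=1)
emit factor 4: 'aaaaccccbbbbacabcbb' (i=3, period=19)
emit factor 5: 'a' (i=22, period=1)
emit factor 6: 'a' (i=23, period=1)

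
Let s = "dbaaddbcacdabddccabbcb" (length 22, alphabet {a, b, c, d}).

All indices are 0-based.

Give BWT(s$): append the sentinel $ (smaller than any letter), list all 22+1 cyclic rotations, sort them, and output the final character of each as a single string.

rank  rotation                 last
    0  $dbaaddbcacdabddccabbcb  b
    1  aaddbcacdabddccabbcb$db  b
    2  abbcb$dbaaddbcacdabddcc  c
    3  abddccabbcb$dbaaddbcacd  d
    4  acdabddccabbcb$dbaaddbc  c
    5  addbcacdabddccabbcb$dba  a
    6  b$dbaaddbcacdabddccabbc  c
    7  baaddbcacdabddccabbcb$d  d
    8  bbcb$dbaaddbcacdabddcca  a
    9  bcacdabddccabbcb$dbaadd  d
   10  bcb$dbaaddbcacdabddccab  b
   11  bddccabbcb$dbaaddbcacda  a
   12  cabbcb$dbaaddbcacdabddc  c
   13  cacdabddccabbcb$dbaaddb  b
   14  cb$dbaaddbcacdabddccabb  b
   15  ccabbcb$dbaaddbcacdabdd  d
   16  cdabddccabbcb$dbaaddbca  a
   17  dabddccabbcb$dbaaddbcac  c
   18  dbaaddbcacdabddccabbcb$  $
   19  dbcacdabddccabbcb$dbaad  d
   20  dccabbcb$dbaaddbcacdabd  d
   21  ddbcacdabddccabbcb$dbaa  a
   22  ddccabbcb$dbaaddbcacdab  b

bbcdcacdadbacbbdac$ddab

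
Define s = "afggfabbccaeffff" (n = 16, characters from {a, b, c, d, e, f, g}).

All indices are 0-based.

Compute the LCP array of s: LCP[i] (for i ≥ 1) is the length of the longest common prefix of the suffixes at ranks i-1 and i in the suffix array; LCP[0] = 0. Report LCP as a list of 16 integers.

sorted suffixes:
  #0 SA[0]=5  'abbccaeffff'
  #1 SA[1]=10  'aeffff'
  #2 SA[2]=0  'afggfabbccaeffff'
  #3 SA[3]=6  'bbccaeffff'
  #4 SA[4]=7  'bccaeffff'
  #5 SA[5]=9  'caeffff'
  #6 SA[6]=8  'ccaeffff'
  #7 SA[7]=11  'effff'
  #8 SA[8]=15  'f'
  #9 SA[9]=4  'fabbccaeffff'
  #10 SA[10]=14  'ff'
  #11 SA[11]=13  'fff'
  #12 SA[12]=12  'ffff'
  #13 SA[13]=1  'fggfabbccaeffff'
  #14 SA[14]=3  'gfabbccaeffff'
  #15 SA[15]=2  'ggfabbccaeffff'

SA = [5, 10, 0, 6, 7, 9, 8, 11, 15, 4, 14, 13, 12, 1, 3, 2]
[i] adj suffixes → lcp
  [1] 5/10 → 1 ('a')
  [2] 10/0 → 1 ('a')
  [3] 0/6 → 0 ('')
  [4] 6/7 → 1 ('b')
  [5] 7/9 → 0 ('')
  [6] 9/8 → 1 ('c')
  [7] 8/11 → 0 ('')
  [8] 11/15 → 0 ('')
  [9] 15/4 → 1 ('f')
  [10] 4/14 → 1 ('f')
  [11] 14/13 → 2 ('ff')
  [12] 13/12 → 3 ('fff')
  [13] 12/1 → 1 ('f')
  [14] 1/3 → 0 ('')
  [15] 3/2 → 1 ('g')

[0, 1, 1, 0, 1, 0, 1, 0, 0, 1, 1, 2, 3, 1, 0, 1]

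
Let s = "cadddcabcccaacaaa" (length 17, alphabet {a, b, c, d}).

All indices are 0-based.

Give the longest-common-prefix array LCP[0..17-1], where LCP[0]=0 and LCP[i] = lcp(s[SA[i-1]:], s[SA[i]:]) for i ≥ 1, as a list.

rank→(start, suffix):
  0 → (16, 'a')
  1 → (15, 'aa')
  2 → (14, 'aaa')
  3 → (11, 'aacaaa')
  4 → (6, 'abcccaacaaa')
  5 → (12, 'acaaa')
  6 → (1, 'adddcabcccaacaaa')
  7 → (7, 'bcccaacaaa')
  8 → (13, 'caaa')
  9 → (10, 'caacaaa')
  10 → (5, 'cabcccaacaaa')
  11 → (0, 'cadddcabcccaacaaa')
  12 → (9, 'ccaacaaa')
  13 → (8, 'cccaacaaa')
  14 → (4, 'dcabcccaacaaa')
  15 → (3, 'ddcabcccaacaaa')
  16 → (2, 'dddcabcccaacaaa')

SA = [16, 15, 14, 11, 6, 12, 1, 7, 13, 10, 5, 0, 9, 8, 4, 3, 2]
[i] adj suffixes → lcp
  [1] 16/15 → 1 ('a')
  [2] 15/14 → 2 ('aa')
  [3] 14/11 → 2 ('aa')
  [4] 11/6 → 1 ('a')
  [5] 6/12 → 1 ('a')
  [6] 12/1 → 1 ('a')
  [7] 1/7 → 0 ('')
  [8] 7/13 → 0 ('')
  [9] 13/10 → 3 ('caa')
  [10] 10/5 → 2 ('ca')
  [11] 5/0 → 2 ('ca')
  [12] 0/9 → 1 ('c')
  [13] 9/8 → 2 ('cc')
  [14] 8/4 → 0 ('')
  [15] 4/3 → 1 ('d')
  [16] 3/2 → 2 ('dd')

[0, 1, 2, 2, 1, 1, 1, 0, 0, 3, 2, 2, 1, 2, 0, 1, 2]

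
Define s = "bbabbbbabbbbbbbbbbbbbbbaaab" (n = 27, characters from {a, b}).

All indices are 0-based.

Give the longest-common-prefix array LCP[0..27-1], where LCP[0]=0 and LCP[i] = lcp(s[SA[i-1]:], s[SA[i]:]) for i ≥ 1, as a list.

[0, 2, 1, 2, 5, 0, 1, 2, 6, 1, 3, 7, 2, 4, 3, 5, 4, 5, 6, 7, 8, 9, 10, 11, 12, 13, 14]

sorted suffixes:
  #0 SA[0]=23  'aaab'
  #1 SA[1]=24  'aab'
  #2 SA[2]=25  'ab'
  #3 SA[3]=2  'abbbbabbbbbbbbbbbbbbbaaab'
  #4 SA[4]=7  'abbbbbbbbbbbbbbbaaab'
  #5 SA[5]=26  'b'
  #6 SA[6]=22  'baaab'
  #7 SA[7]=1  'babbbbabbbbbbbbbbbbbbbaaab'
  #8 SA[8]=6  'babbbbbbbbbbbbbbbaaab'
  #9 SA[9]=21  'bbaaab'
  #10 SA[10]=0  'bbabbbbabbbbbbbbbbbbbbbaaab'
  #11 SA[11]=5  'bbabbbbbbbbbbbbbbbaaab'
  #12 SA[12]=20  'bbbaaab'
  #13 SA[13]=4  'bbbabbbbbbbbbbbbbbbaaab'
  #14 SA[14]=19  'bbbbaaab'
  #15 SA[15]=3  'bbbbabbbbbbbbbbbbbbbaaab'
  #16 SA[16]=18  'bbbbbaaab'
  #17 SA[17]=17  'bbbbbbaaab'
  #18 SA[18]=16  'bbbbbbbaaab'
  #19 SA[19]=15  'bbbbbbbbaaab'
  #20 SA[20]=14  'bbbbbbbbbaaab'
  #21 SA[21]=13  'bbbbbbbbbbaaab'
  #22 SA[22]=12  'bbbbbbbbbbbaaab'
  #23 SA[23]=11  'bbbbbbbbbbbbaaab'
  #24 SA[24]=10  'bbbbbbbbbbbbbaaab'
  #25 SA[25]=9  'bbbbbbbbbbbbbbaaab'
  #26 SA[26]=8  'bbbbbbbbbbbbbbbaaab'

SA = [23, 24, 25, 2, 7, 26, 22, 1, 6, 21, 0, 5, 20, 4, 19, 3, 18, 17, 16, 15, 14, 13, 12, 11, 10, 9, 8]
rank  pair      lcp
   1  s[23:],s[24:]  2  'aa'
   2  s[24:],s[25:]  1  'a'
   3  s[25:],s[2:]  2  'ab'
   4  s[2:],s[7:]  5  'abbbb'
   5  s[7:],s[26:]  0  ''
   6  s[26:],s[22:]  1  'b'
   7  s[22:],s[1:]  2  'ba'
   8  s[1:],s[6:]  6  'babbbb'
   9  s[6:],s[21:]  1  'b'
  10  s[21:],s[0:]  3  'bba'
  11  s[0:],s[5:]  7  'bbabbbb'
  12  s[5:],s[20:]  2  'bb'
  13  s[20:],s[4:]  4  'bbba'
  14  s[4:],s[19:]  3  'bbb'
  15  s[19:],s[3:]  5  'bbbba'
  16  s[3:],s[18:]  4  'bbbb'
  17  s[18:],s[17:]  5  'bbbbb'
  18  s[17:],s[16:]  6  'bbbbbb'
  19  s[16:],s[15:]  7  'bbbbbbb'
  20  s[15:],s[14:]  8  'bbbbbbbb'
  21  s[14:],s[13:]  9  'bbbbbbbbb'
  22  s[13:],s[12:]  10  'bbbbbbbbbb'
  23  s[12:],s[11:]  11  'bbbbbbbbbbb'
  24  s[11:],s[10:]  12  'bbbbbbbbbbbb'
  25  s[10:],s[9:]  13  'bbbbbbbbbbbbb'
  26  s[9:],s[8:]  14  'bbbbbbbbbbbbbb'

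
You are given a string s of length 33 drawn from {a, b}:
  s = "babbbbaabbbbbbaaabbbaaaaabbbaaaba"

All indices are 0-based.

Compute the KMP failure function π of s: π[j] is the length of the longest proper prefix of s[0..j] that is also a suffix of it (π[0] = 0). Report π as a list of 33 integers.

π[0] = 0
j=1 s[j]='a': π[1]=0 (border '')
j=2 s[j]='b': π[2]=1 (border 'b')
j=3 s[j]='b': k: 1→0; π[3]=1 (border 'b')
j=4 s[j]='b': k: 1→0; π[4]=1 (border 'b')
j=5 s[j]='b': k: 1→0; π[5]=1 (border 'b')
j=6 s[j]='a': π[6]=2 (border 'ba')
j=7 s[j]='a': k: 2→0; π[7]=0 (border '')
j=8 s[j]='b': π[8]=1 (border 'b')
j=9 s[j]='b': k: 1→0; π[9]=1 (border 'b')
j=10 s[j]='b': k: 1→0; π[10]=1 (border 'b')
j=11 s[j]='b': k: 1→0; π[11]=1 (border 'b')
j=12 s[j]='b': k: 1→0; π[12]=1 (border 'b')
j=13 s[j]='b': k: 1→0; π[13]=1 (border 'b')
j=14 s[j]='a': π[14]=2 (border 'ba')
j=15 s[j]='a': k: 2→0; π[15]=0 (border '')
j=16 s[j]='a': π[16]=0 (border '')
j=17 s[j]='b': π[17]=1 (border 'b')
j=18 s[j]='b': k: 1→0; π[18]=1 (border 'b')
j=19 s[j]='b': k: 1→0; π[19]=1 (border 'b')
j=20 s[j]='a': π[20]=2 (border 'ba')
j=21 s[j]='a': k: 2→0; π[21]=0 (border '')
j=22 s[j]='a': π[22]=0 (border '')
j=23 s[j]='a': π[23]=0 (border '')
j=24 s[j]='a': π[24]=0 (border '')
j=25 s[j]='b': π[25]=1 (border 'b')
j=26 s[j]='b': k: 1→0; π[26]=1 (border 'b')
j=27 s[j]='b': k: 1→0; π[27]=1 (border 'b')
j=28 s[j]='a': π[28]=2 (border 'ba')
j=29 s[j]='a': k: 2→0; π[29]=0 (border '')
j=30 s[j]='a': π[30]=0 (border '')
j=31 s[j]='b': π[31]=1 (border 'b')
j=32 s[j]='a': π[32]=2 (border 'ba')

[0, 0, 1, 1, 1, 1, 2, 0, 1, 1, 1, 1, 1, 1, 2, 0, 0, 1, 1, 1, 2, 0, 0, 0, 0, 1, 1, 1, 2, 0, 0, 1, 2]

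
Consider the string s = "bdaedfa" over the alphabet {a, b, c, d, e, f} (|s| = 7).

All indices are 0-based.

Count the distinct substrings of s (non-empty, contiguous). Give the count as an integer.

rank | idx | suffix
   0 |   6 | a
   1 |   2 | aedfa
   2 |   0 | bdaedfa
   3 |   1 | daedfa
   4 |   4 | dfa
   5 |   3 | edfa
   6 |   5 | fa

SA = [6, 2, 0, 1, 4, 3, 5]
i: (SA[i-1],SA[i]) lcp shared
  1: (6,2) 1 'a'
  2: (2,0) 0 ''
  3: (0,1) 0 ''
  4: (1,4) 1 'd'
  5: (4,3) 0 ''
  6: (3,5) 0 ''

n(n+1)/2 = 7·8/2 = 28
Σ LCP = 0 + 1 + 0 + 0 + 1 + 0 + 0 = 2
distinct = 28 − 2 = 26

26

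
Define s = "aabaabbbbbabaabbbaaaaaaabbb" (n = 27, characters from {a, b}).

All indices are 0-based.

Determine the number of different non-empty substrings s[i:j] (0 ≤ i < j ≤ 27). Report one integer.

293

rank→(start, suffix):
  0 → (17, 'aaaaaaabbb')
  1 → (18, 'aaaaaabbb')
  2 → (19, 'aaaaabbb')
  3 → (20, 'aaaabbb')
  4 → (21, 'aaabbb')
  5 → (0, 'aabaabbbbbabaabbbaaaaaaabbb')
  6 → (22, 'aabbb')
  7 → (12, 'aabbbaaaaaaabbb')
  8 → (3, 'aabbbbbabaabbbaaaaaaabbb')
  9 → (10, 'abaabbbaaaaaaabbb')
  10 → (1, 'abaabbbbbabaabbbaaaaaaabbb')
  11 → (23, 'abbb')
  12 → (13, 'abbbaaaaaaabbb')
  13 → (4, 'abbbbbabaabbbaaaaaaabbb')
  14 → (26, 'b')
  15 → (16, 'baaaaaaabbb')
  16 → (11, 'baabbbaaaaaaabbb')
  17 → (2, 'baabbbbbabaabbbaaaaaaabbb')
  18 → (9, 'babaabbbaaaaaaabbb')
  19 → (25, 'bb')
  20 → (15, 'bbaaaaaaabbb')
  21 → (8, 'bbabaabbbaaaaaaabbb')
  22 → (24, 'bbb')
  23 → (14, 'bbbaaaaaaabbb')
  24 → (7, 'bbbabaabbbaaaaaaabbb')
  25 → (6, 'bbbbabaabbbaaaaaaabbb')
  26 → (5, 'bbbbbabaabbbaaaaaaabbb')

SA = [17, 18, 19, 20, 21, 0, 22, 12, 3, 10, 1, 23, 13, 4, 26, 16, 11, 2, 9, 25, 15, 8, 24, 14, 7, 6, 5]
rank  pair      lcp
   1  s[17:],s[18:]  6  'aaaaaa'
   2  s[18:],s[19:]  5  'aaaaa'
   3  s[19:],s[20:]  4  'aaaa'
   4  s[20:],s[21:]  3  'aaa'
   5  s[21:],s[0:]  2  'aa'
   6  s[0:],s[22:]  3  'aab'
   7  s[22:],s[12:]  5  'aabbb'
   8  s[12:],s[3:]  5  'aabbb'
   9  s[3:],s[10:]  1  'a'
  10  s[10:],s[1:]  7  'abaabbb'
  11  s[1:],s[23:]  2  'ab'
  12  s[23:],s[13:]  4  'abbb'
  13  s[13:],s[4:]  4  'abbb'
  14  s[4:],s[26:]  0  ''
  15  s[26:],s[16:]  1  'b'
  16  s[16:],s[11:]  3  'baa'
  17  s[11:],s[2:]  6  'baabbb'
  18  s[2:],s[9:]  2  'ba'
  19  s[9:],s[25:]  1  'b'
  20  s[25:],s[15:]  2  'bb'
  21  s[15:],s[8:]  3  'bba'
  22  s[8:],s[24:]  2  'bb'
  23  s[24:],s[14:]  3  'bbb'
  24  s[14:],s[7:]  4  'bbba'
  25  s[7:],s[6:]  3  'bbb'
  26  s[6:],s[5:]  4  'bbbb'

n(n+1)/2 = 27·28/2 = 378
Σ LCP = 0 + 6 + 5 + 4 + 3 + 2 + 3 + 5 + 5 + 1 + 7 + 2 + 4 + 4 + 0 + 1 + 3 + 6 + 2 + 1 + 2 + 3 + 2 + 3 + 4 + 3 + 4 = 85
distinct = 378 − 85 = 293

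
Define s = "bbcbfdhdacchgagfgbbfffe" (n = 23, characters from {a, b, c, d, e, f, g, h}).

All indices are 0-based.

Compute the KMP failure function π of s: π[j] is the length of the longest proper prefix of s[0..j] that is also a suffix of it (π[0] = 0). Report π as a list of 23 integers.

[0, 1, 0, 1, 0, 0, 0, 0, 0, 0, 0, 0, 0, 0, 0, 0, 0, 1, 2, 0, 0, 0, 0]

π[0] = 0
j=1 s[j]='b': π[1]=1 (border 'b')
j=2 s[j]='c': k: 1→0; π[2]=0 (border '')
j=3 s[j]='b': π[3]=1 (border 'b')
j=4 s[j]='f': k: 1→0; π[4]=0 (border '')
j=5 s[j]='d': π[5]=0 (border '')
j=6 s[j]='h': π[6]=0 (border '')
j=7 s[j]='d': π[7]=0 (border '')
j=8 s[j]='a': π[8]=0 (border '')
j=9 s[j]='c': π[9]=0 (border '')
j=10 s[j]='c': π[10]=0 (border '')
j=11 s[j]='h': π[11]=0 (border '')
j=12 s[j]='g': π[12]=0 (border '')
j=13 s[j]='a': π[13]=0 (border '')
j=14 s[j]='g': π[14]=0 (border '')
j=15 s[j]='f': π[15]=0 (border '')
j=16 s[j]='g': π[16]=0 (border '')
j=17 s[j]='b': π[17]=1 (border 'b')
j=18 s[j]='b': π[18]=2 (border 'bb')
j=19 s[j]='f': k: 2→1→0; π[19]=0 (border '')
j=20 s[j]='f': π[20]=0 (border '')
j=21 s[j]='f': π[21]=0 (border '')
j=22 s[j]='e': π[22]=0 (border '')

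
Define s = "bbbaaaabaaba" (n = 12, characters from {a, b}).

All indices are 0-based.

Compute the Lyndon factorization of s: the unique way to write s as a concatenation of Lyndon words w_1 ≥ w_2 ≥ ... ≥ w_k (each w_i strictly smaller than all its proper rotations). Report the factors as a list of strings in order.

emit factor 1: 'b' (i=0, period=1)
emit factor 2: 'b' (i=1, period=1)
emit factor 3: 'b' (i=2, period=1)
emit factor 4: 'aaaabaab' (i=3, period=8)
emit factor 5: 'a' (i=11, period=1)

["b", "b", "b", "aaaabaab", "a"]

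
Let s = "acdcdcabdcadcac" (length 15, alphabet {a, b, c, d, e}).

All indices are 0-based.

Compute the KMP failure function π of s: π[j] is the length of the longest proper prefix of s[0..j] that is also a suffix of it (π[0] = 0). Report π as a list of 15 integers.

π[0] = 0
j=1 s[j]='c': π[1]=0 (border '')
j=2 s[j]='d': π[2]=0 (border '')
j=3 s[j]='c': π[3]=0 (border '')
j=4 s[j]='d': π[4]=0 (border '')
j=5 s[j]='c': π[5]=0 (border '')
j=6 s[j]='a': π[6]=1 (border 'a')
j=7 s[j]='b': k: 1→0; π[7]=0 (border '')
j=8 s[j]='d': π[8]=0 (border '')
j=9 s[j]='c': π[9]=0 (border '')
j=10 s[j]='a': π[10]=1 (border 'a')
j=11 s[j]='d': k: 1→0; π[11]=0 (border '')
j=12 s[j]='c': π[12]=0 (border '')
j=13 s[j]='a': π[13]=1 (border 'a')
j=14 s[j]='c': π[14]=2 (border 'ac')

[0, 0, 0, 0, 0, 0, 1, 0, 0, 0, 1, 0, 0, 1, 2]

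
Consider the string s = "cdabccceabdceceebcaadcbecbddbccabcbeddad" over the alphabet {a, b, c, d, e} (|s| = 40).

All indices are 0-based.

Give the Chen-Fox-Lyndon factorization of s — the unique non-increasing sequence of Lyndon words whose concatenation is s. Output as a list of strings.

emit factor 1: 'cd' (i=0, period=2)
emit factor 2: 'abccceabdceceebc' (i=2, period=16)
emit factor 3: 'aadcbecbddbccabcbeddad' (i=18, period=22)

["cd", "abccceabdceceebc", "aadcbecbddbccabcbeddad"]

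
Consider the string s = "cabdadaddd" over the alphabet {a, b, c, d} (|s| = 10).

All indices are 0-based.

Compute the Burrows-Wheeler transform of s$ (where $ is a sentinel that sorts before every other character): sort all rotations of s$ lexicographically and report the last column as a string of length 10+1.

dcdda$dbada

rank  rotation     last
    0  $cabdadaddd  d
    1  abdadaddd$c  c
    2  adaddd$cabd  d
    3  addd$cabdad  d
    4  bdadaddd$ca  a
    5  cabdadaddd$  $
    6  d$cabdadadd  d
    7  dadaddd$cab  b
    8  daddd$cabda  a
    9  dd$cabdadad  d
   10  ddd$cabdada  a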